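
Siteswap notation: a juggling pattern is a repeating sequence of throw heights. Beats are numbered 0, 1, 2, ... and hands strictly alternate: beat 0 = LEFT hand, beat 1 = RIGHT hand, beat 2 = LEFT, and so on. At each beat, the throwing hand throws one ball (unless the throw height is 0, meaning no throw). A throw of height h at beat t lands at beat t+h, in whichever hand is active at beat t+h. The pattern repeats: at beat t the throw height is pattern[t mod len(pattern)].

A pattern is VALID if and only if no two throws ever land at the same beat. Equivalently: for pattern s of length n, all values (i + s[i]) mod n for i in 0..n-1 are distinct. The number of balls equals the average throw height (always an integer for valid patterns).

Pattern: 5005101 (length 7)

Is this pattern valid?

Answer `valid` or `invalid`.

i=0: (i + s[i]) mod n = (0 + 5) mod 7 = 5
i=1: (i + s[i]) mod n = (1 + 0) mod 7 = 1
i=2: (i + s[i]) mod n = (2 + 0) mod 7 = 2
i=3: (i + s[i]) mod n = (3 + 5) mod 7 = 1
i=4: (i + s[i]) mod n = (4 + 1) mod 7 = 5
i=5: (i + s[i]) mod n = (5 + 0) mod 7 = 5
i=6: (i + s[i]) mod n = (6 + 1) mod 7 = 0
Residues: [5, 1, 2, 1, 5, 5, 0], distinct: False

Answer: invalid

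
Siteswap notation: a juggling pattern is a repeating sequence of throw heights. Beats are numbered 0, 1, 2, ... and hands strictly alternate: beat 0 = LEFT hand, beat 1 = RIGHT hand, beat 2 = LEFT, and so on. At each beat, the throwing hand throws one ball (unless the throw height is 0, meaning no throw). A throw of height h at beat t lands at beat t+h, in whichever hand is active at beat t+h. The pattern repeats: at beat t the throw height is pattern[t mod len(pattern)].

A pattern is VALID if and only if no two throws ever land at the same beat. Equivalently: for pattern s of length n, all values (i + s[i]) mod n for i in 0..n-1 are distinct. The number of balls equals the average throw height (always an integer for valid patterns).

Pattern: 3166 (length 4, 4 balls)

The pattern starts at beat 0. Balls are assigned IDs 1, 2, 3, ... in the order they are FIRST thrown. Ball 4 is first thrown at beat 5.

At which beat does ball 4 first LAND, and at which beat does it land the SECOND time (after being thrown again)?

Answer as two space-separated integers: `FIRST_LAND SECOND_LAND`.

Answer: 6 12

Derivation:
Beat 0 (L): throw ball1 h=3 -> lands@3:R; in-air after throw: [b1@3:R]
Beat 1 (R): throw ball2 h=1 -> lands@2:L; in-air after throw: [b2@2:L b1@3:R]
Beat 2 (L): throw ball2 h=6 -> lands@8:L; in-air after throw: [b1@3:R b2@8:L]
Beat 3 (R): throw ball1 h=6 -> lands@9:R; in-air after throw: [b2@8:L b1@9:R]
Beat 4 (L): throw ball3 h=3 -> lands@7:R; in-air after throw: [b3@7:R b2@8:L b1@9:R]
Beat 5 (R): throw ball4 h=1 -> lands@6:L; in-air after throw: [b4@6:L b3@7:R b2@8:L b1@9:R]
Beat 6 (L): throw ball4 h=6 -> lands@12:L; in-air after throw: [b3@7:R b2@8:L b1@9:R b4@12:L]
Beat 7 (R): throw ball3 h=6 -> lands@13:R; in-air after throw: [b2@8:L b1@9:R b4@12:L b3@13:R]
Beat 8 (L): throw ball2 h=3 -> lands@11:R; in-air after throw: [b1@9:R b2@11:R b4@12:L b3@13:R]
Beat 9 (R): throw ball1 h=1 -> lands@10:L; in-air after throw: [b1@10:L b2@11:R b4@12:L b3@13:R]
Beat 10 (L): throw ball1 h=6 -> lands@16:L; in-air after throw: [b2@11:R b4@12:L b3@13:R b1@16:L]
Beat 11 (R): throw ball2 h=6 -> lands@17:R; in-air after throw: [b4@12:L b3@13:R b1@16:L b2@17:R]
Beat 12 (L): throw ball4 h=3 -> lands@15:R; in-air after throw: [b3@13:R b4@15:R b1@16:L b2@17:R]
Ball 4: thrown@5 h=1 -> first land @6; rethrown@6 h=6 -> second land @12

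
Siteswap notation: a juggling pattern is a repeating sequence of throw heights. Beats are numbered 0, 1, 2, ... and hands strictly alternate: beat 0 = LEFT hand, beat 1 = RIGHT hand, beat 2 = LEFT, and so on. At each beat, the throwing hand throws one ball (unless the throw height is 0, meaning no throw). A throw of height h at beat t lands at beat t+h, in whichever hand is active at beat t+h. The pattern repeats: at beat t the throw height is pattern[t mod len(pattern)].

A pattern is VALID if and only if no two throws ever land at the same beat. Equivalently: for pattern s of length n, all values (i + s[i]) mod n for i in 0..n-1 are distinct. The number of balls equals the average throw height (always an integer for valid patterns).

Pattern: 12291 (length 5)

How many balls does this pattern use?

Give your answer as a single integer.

Answer: 3

Derivation:
Pattern = [1, 2, 2, 9, 1], length n = 5
  position 0: throw height = 1, running sum = 1
  position 1: throw height = 2, running sum = 3
  position 2: throw height = 2, running sum = 5
  position 3: throw height = 9, running sum = 14
  position 4: throw height = 1, running sum = 15
Total sum = 15; balls = sum / n = 15 / 5 = 3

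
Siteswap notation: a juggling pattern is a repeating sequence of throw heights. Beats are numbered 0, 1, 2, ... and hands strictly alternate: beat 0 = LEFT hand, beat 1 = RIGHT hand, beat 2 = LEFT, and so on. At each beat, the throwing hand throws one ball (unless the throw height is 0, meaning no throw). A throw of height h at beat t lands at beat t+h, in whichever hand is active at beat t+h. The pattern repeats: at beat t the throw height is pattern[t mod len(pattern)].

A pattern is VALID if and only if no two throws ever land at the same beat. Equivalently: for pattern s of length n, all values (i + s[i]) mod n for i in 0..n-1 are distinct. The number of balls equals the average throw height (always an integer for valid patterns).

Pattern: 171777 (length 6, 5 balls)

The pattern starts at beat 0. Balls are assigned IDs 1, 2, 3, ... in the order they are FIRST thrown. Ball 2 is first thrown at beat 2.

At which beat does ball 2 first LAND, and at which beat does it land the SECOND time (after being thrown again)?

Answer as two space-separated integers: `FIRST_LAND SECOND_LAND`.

Answer: 3 10

Derivation:
Beat 0 (L): throw ball1 h=1 -> lands@1:R; in-air after throw: [b1@1:R]
Beat 1 (R): throw ball1 h=7 -> lands@8:L; in-air after throw: [b1@8:L]
Beat 2 (L): throw ball2 h=1 -> lands@3:R; in-air after throw: [b2@3:R b1@8:L]
Beat 3 (R): throw ball2 h=7 -> lands@10:L; in-air after throw: [b1@8:L b2@10:L]
Beat 4 (L): throw ball3 h=7 -> lands@11:R; in-air after throw: [b1@8:L b2@10:L b3@11:R]
Beat 5 (R): throw ball4 h=7 -> lands@12:L; in-air after throw: [b1@8:L b2@10:L b3@11:R b4@12:L]
Beat 6 (L): throw ball5 h=1 -> lands@7:R; in-air after throw: [b5@7:R b1@8:L b2@10:L b3@11:R b4@12:L]
Beat 7 (R): throw ball5 h=7 -> lands@14:L; in-air after throw: [b1@8:L b2@10:L b3@11:R b4@12:L b5@14:L]
Beat 8 (L): throw ball1 h=1 -> lands@9:R; in-air after throw: [b1@9:R b2@10:L b3@11:R b4@12:L b5@14:L]
Beat 9 (R): throw ball1 h=7 -> lands@16:L; in-air after throw: [b2@10:L b3@11:R b4@12:L b5@14:L b1@16:L]
Beat 10 (L): throw ball2 h=7 -> lands@17:R; in-air after throw: [b3@11:R b4@12:L b5@14:L b1@16:L b2@17:R]
Ball 2: thrown@2 h=1 -> first land @3; rethrown@3 h=7 -> second land @10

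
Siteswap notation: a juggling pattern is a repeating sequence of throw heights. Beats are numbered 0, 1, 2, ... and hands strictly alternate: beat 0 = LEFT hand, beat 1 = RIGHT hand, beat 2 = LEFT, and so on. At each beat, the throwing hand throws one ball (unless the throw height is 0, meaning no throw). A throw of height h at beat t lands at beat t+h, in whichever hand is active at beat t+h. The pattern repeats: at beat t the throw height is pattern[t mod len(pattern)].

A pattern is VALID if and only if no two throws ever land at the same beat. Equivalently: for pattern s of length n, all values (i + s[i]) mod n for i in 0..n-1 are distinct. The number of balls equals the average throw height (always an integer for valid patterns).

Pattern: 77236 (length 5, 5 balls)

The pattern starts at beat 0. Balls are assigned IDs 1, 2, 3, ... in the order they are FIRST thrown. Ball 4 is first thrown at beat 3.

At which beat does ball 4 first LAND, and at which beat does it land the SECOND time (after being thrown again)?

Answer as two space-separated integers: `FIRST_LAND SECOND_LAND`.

Answer: 6 13

Derivation:
Beat 0 (L): throw ball1 h=7 -> lands@7:R; in-air after throw: [b1@7:R]
Beat 1 (R): throw ball2 h=7 -> lands@8:L; in-air after throw: [b1@7:R b2@8:L]
Beat 2 (L): throw ball3 h=2 -> lands@4:L; in-air after throw: [b3@4:L b1@7:R b2@8:L]
Beat 3 (R): throw ball4 h=3 -> lands@6:L; in-air after throw: [b3@4:L b4@6:L b1@7:R b2@8:L]
Beat 4 (L): throw ball3 h=6 -> lands@10:L; in-air after throw: [b4@6:L b1@7:R b2@8:L b3@10:L]
Beat 5 (R): throw ball5 h=7 -> lands@12:L; in-air after throw: [b4@6:L b1@7:R b2@8:L b3@10:L b5@12:L]
Beat 6 (L): throw ball4 h=7 -> lands@13:R; in-air after throw: [b1@7:R b2@8:L b3@10:L b5@12:L b4@13:R]
Beat 7 (R): throw ball1 h=2 -> lands@9:R; in-air after throw: [b2@8:L b1@9:R b3@10:L b5@12:L b4@13:R]
Beat 8 (L): throw ball2 h=3 -> lands@11:R; in-air after throw: [b1@9:R b3@10:L b2@11:R b5@12:L b4@13:R]
Beat 9 (R): throw ball1 h=6 -> lands@15:R; in-air after throw: [b3@10:L b2@11:R b5@12:L b4@13:R b1@15:R]
Beat 10 (L): throw ball3 h=7 -> lands@17:R; in-air after throw: [b2@11:R b5@12:L b4@13:R b1@15:R b3@17:R]
Beat 11 (R): throw ball2 h=7 -> lands@18:L; in-air after throw: [b5@12:L b4@13:R b1@15:R b3@17:R b2@18:L]
Beat 12 (L): throw ball5 h=2 -> lands@14:L; in-air after throw: [b4@13:R b5@14:L b1@15:R b3@17:R b2@18:L]
Beat 13 (R): throw ball4 h=3 -> lands@16:L; in-air after throw: [b5@14:L b1@15:R b4@16:L b3@17:R b2@18:L]
Ball 4: thrown@3 h=3 -> first land @6; rethrown@6 h=7 -> second land @13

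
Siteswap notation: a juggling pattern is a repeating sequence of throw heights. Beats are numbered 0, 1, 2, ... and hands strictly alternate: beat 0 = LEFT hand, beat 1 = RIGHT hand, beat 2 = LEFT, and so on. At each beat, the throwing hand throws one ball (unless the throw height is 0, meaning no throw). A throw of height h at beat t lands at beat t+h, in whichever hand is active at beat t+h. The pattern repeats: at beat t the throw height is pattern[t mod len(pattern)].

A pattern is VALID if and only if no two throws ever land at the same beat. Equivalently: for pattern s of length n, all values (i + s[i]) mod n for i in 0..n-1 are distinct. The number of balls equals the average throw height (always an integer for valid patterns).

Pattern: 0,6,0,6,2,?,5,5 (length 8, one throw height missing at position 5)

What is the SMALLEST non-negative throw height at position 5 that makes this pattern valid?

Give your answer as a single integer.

Answer: 0

Derivation:
i=0: (0 + 0) mod 8 = 0
i=1: (1 + 6) mod 8 = 7
i=2: (2 + 0) mod 8 = 2
i=3: (3 + 6) mod 8 = 1
i=4: (4 + 2) mod 8 = 6
i=5: s[i]=? (unknown)
i=6: (6 + 5) mod 8 = 3
i=7: (7 + 5) mod 8 = 4
Known residues: [0, 1, 2, 3, 4, 6, 7]; need a permutation of 0..7, so missing residue r = 5
Need (5 + s) mod 8 = 5; smallest s = (5 - 5) mod 8 = 0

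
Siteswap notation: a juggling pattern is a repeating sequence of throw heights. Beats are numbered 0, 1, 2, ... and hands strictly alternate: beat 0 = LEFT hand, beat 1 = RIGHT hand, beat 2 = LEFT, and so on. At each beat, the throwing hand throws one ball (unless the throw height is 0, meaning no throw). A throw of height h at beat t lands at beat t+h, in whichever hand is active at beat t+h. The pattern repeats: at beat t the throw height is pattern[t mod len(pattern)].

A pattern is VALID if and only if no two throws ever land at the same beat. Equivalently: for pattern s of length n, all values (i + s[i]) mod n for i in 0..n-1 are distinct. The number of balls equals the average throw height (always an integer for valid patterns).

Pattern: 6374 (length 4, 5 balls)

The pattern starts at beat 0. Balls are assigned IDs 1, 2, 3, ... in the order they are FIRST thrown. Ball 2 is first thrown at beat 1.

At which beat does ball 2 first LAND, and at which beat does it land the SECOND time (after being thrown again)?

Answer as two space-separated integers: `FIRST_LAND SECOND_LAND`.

Answer: 4 10

Derivation:
Beat 0 (L): throw ball1 h=6 -> lands@6:L; in-air after throw: [b1@6:L]
Beat 1 (R): throw ball2 h=3 -> lands@4:L; in-air after throw: [b2@4:L b1@6:L]
Beat 2 (L): throw ball3 h=7 -> lands@9:R; in-air after throw: [b2@4:L b1@6:L b3@9:R]
Beat 3 (R): throw ball4 h=4 -> lands@7:R; in-air after throw: [b2@4:L b1@6:L b4@7:R b3@9:R]
Beat 4 (L): throw ball2 h=6 -> lands@10:L; in-air after throw: [b1@6:L b4@7:R b3@9:R b2@10:L]
Beat 5 (R): throw ball5 h=3 -> lands@8:L; in-air after throw: [b1@6:L b4@7:R b5@8:L b3@9:R b2@10:L]
Beat 6 (L): throw ball1 h=7 -> lands@13:R; in-air after throw: [b4@7:R b5@8:L b3@9:R b2@10:L b1@13:R]
Beat 7 (R): throw ball4 h=4 -> lands@11:R; in-air after throw: [b5@8:L b3@9:R b2@10:L b4@11:R b1@13:R]
Beat 8 (L): throw ball5 h=6 -> lands@14:L; in-air after throw: [b3@9:R b2@10:L b4@11:R b1@13:R b5@14:L]
Beat 9 (R): throw ball3 h=3 -> lands@12:L; in-air after throw: [b2@10:L b4@11:R b3@12:L b1@13:R b5@14:L]
Beat 10 (L): throw ball2 h=7 -> lands@17:R; in-air after throw: [b4@11:R b3@12:L b1@13:R b5@14:L b2@17:R]
Ball 2: thrown@1 h=3 -> first land @4; rethrown@4 h=6 -> second land @10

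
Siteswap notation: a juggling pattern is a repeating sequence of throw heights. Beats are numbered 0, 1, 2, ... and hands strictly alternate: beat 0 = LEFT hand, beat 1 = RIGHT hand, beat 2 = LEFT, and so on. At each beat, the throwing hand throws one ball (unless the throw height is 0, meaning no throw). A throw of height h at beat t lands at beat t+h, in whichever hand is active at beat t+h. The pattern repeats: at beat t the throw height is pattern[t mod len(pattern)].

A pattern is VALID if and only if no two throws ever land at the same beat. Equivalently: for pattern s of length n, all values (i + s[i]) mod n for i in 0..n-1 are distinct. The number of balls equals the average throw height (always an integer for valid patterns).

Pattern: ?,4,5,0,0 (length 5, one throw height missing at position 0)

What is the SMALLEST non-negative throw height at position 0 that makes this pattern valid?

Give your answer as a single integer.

Answer: 1

Derivation:
i=0: s[i]=? (unknown)
i=1: (1 + 4) mod 5 = 0
i=2: (2 + 5) mod 5 = 2
i=3: (3 + 0) mod 5 = 3
i=4: (4 + 0) mod 5 = 4
Known residues: [0, 2, 3, 4]; need a permutation of 0..4, so missing residue r = 1
Need (0 + s) mod 5 = 1; smallest s = (1 - 0) mod 5 = 1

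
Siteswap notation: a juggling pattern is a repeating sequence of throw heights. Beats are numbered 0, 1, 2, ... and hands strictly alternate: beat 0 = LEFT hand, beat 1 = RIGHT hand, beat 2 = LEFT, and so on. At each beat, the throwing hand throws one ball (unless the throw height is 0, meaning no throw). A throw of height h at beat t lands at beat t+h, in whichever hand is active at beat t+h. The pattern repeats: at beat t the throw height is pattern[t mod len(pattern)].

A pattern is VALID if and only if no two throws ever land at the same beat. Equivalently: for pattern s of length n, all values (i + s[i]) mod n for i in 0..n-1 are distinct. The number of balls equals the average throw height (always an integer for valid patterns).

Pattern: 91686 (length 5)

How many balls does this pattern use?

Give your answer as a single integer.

Answer: 6

Derivation:
Pattern = [9, 1, 6, 8, 6], length n = 5
  position 0: throw height = 9, running sum = 9
  position 1: throw height = 1, running sum = 10
  position 2: throw height = 6, running sum = 16
  position 3: throw height = 8, running sum = 24
  position 4: throw height = 6, running sum = 30
Total sum = 30; balls = sum / n = 30 / 5 = 6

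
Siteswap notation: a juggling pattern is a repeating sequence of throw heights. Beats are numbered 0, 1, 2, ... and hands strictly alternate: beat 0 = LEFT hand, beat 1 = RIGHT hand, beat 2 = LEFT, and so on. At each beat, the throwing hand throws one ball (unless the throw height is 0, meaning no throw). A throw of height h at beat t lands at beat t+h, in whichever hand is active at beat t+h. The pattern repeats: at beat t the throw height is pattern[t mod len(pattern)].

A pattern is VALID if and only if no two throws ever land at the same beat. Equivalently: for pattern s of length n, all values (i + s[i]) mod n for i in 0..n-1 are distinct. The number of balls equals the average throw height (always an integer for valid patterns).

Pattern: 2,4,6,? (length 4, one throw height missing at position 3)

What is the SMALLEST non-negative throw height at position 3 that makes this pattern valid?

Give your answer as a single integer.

Answer: 0

Derivation:
i=0: (0 + 2) mod 4 = 2
i=1: (1 + 4) mod 4 = 1
i=2: (2 + 6) mod 4 = 0
i=3: s[i]=? (unknown)
Known residues: [0, 1, 2]; need a permutation of 0..3, so missing residue r = 3
Need (3 + s) mod 4 = 3; smallest s = (3 - 3) mod 4 = 0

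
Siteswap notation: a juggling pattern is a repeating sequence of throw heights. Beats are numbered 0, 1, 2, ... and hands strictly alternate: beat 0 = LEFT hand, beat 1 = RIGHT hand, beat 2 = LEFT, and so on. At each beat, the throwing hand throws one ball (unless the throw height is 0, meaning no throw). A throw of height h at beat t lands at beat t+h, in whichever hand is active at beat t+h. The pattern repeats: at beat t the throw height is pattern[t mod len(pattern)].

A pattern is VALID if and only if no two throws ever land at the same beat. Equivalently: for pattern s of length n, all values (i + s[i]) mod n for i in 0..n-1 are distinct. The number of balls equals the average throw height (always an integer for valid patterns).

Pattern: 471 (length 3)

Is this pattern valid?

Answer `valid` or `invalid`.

i=0: (i + s[i]) mod n = (0 + 4) mod 3 = 1
i=1: (i + s[i]) mod n = (1 + 7) mod 3 = 2
i=2: (i + s[i]) mod n = (2 + 1) mod 3 = 0
Residues: [1, 2, 0], distinct: True

Answer: valid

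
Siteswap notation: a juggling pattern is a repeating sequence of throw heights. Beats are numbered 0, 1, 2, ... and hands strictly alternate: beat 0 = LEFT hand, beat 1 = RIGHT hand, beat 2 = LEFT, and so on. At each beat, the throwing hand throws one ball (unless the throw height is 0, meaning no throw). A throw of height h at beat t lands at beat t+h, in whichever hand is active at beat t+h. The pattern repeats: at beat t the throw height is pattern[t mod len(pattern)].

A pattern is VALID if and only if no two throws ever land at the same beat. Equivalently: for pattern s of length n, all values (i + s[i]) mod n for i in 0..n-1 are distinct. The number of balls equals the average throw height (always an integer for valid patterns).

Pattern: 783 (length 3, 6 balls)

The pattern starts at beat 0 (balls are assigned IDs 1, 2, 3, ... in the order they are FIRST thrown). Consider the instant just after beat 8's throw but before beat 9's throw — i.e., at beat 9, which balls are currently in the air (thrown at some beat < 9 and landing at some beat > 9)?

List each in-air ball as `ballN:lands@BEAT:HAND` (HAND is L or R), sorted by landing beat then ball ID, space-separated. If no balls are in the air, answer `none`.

Answer: ball4:lands@10:L ball3:lands@11:R ball5:lands@12:L ball6:lands@13:R ball1:lands@15:R

Derivation:
Beat 0 (L): throw ball1 h=7 -> lands@7:R; in-air after throw: [b1@7:R]
Beat 1 (R): throw ball2 h=8 -> lands@9:R; in-air after throw: [b1@7:R b2@9:R]
Beat 2 (L): throw ball3 h=3 -> lands@5:R; in-air after throw: [b3@5:R b1@7:R b2@9:R]
Beat 3 (R): throw ball4 h=7 -> lands@10:L; in-air after throw: [b3@5:R b1@7:R b2@9:R b4@10:L]
Beat 4 (L): throw ball5 h=8 -> lands@12:L; in-air after throw: [b3@5:R b1@7:R b2@9:R b4@10:L b5@12:L]
Beat 5 (R): throw ball3 h=3 -> lands@8:L; in-air after throw: [b1@7:R b3@8:L b2@9:R b4@10:L b5@12:L]
Beat 6 (L): throw ball6 h=7 -> lands@13:R; in-air after throw: [b1@7:R b3@8:L b2@9:R b4@10:L b5@12:L b6@13:R]
Beat 7 (R): throw ball1 h=8 -> lands@15:R; in-air after throw: [b3@8:L b2@9:R b4@10:L b5@12:L b6@13:R b1@15:R]
Beat 8 (L): throw ball3 h=3 -> lands@11:R; in-air after throw: [b2@9:R b4@10:L b3@11:R b5@12:L b6@13:R b1@15:R]
Beat 9 (R): throw ball2 h=7 -> lands@16:L; in-air after throw: [b4@10:L b3@11:R b5@12:L b6@13:R b1@15:R b2@16:L]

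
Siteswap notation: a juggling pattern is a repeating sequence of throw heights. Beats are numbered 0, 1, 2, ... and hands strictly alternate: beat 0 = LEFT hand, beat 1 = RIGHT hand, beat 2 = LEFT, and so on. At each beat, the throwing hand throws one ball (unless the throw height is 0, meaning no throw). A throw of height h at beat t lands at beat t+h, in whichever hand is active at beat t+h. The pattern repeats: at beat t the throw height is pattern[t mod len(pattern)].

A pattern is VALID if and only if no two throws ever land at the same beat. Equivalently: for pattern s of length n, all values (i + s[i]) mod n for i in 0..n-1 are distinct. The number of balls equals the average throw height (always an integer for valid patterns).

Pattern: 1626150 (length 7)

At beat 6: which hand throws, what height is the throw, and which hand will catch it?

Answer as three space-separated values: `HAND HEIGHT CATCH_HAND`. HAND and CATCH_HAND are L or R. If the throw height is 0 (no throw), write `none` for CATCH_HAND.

Beat 6: 6 mod 2 = 0, so hand = L
Throw height = pattern[6 mod 7] = pattern[6] = 0

Answer: L 0 none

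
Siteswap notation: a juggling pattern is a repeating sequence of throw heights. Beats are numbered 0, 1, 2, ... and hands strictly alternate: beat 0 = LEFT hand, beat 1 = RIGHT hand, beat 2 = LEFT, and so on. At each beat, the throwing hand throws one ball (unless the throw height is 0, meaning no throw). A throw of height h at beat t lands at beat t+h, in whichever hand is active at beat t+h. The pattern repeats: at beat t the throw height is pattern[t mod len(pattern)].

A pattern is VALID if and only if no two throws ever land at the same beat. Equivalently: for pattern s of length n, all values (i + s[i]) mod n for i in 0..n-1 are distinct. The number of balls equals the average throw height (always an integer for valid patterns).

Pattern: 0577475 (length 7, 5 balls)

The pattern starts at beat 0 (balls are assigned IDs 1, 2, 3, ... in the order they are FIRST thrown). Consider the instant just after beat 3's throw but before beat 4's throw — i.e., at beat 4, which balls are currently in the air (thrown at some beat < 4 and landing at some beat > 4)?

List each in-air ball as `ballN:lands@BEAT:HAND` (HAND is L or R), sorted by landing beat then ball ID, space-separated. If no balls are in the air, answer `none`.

Answer: ball1:lands@6:L ball2:lands@9:R ball3:lands@10:L

Derivation:
Beat 1 (R): throw ball1 h=5 -> lands@6:L; in-air after throw: [b1@6:L]
Beat 2 (L): throw ball2 h=7 -> lands@9:R; in-air after throw: [b1@6:L b2@9:R]
Beat 3 (R): throw ball3 h=7 -> lands@10:L; in-air after throw: [b1@6:L b2@9:R b3@10:L]
Beat 4 (L): throw ball4 h=4 -> lands@8:L; in-air after throw: [b1@6:L b4@8:L b2@9:R b3@10:L]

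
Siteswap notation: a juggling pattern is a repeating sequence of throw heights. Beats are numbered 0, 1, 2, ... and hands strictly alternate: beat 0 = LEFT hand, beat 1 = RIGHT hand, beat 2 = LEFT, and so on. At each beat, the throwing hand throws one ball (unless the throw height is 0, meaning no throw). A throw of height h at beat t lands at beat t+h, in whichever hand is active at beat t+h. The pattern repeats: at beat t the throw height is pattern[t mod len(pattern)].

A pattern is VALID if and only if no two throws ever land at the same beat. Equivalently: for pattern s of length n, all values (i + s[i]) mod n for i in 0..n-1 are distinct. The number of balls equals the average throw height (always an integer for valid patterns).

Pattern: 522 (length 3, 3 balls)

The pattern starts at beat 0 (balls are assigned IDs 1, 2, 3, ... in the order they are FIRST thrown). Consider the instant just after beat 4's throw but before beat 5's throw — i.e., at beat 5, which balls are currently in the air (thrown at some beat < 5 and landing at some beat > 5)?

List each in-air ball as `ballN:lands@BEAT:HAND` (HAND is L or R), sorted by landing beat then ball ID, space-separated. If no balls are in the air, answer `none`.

Beat 0 (L): throw ball1 h=5 -> lands@5:R; in-air after throw: [b1@5:R]
Beat 1 (R): throw ball2 h=2 -> lands@3:R; in-air after throw: [b2@3:R b1@5:R]
Beat 2 (L): throw ball3 h=2 -> lands@4:L; in-air after throw: [b2@3:R b3@4:L b1@5:R]
Beat 3 (R): throw ball2 h=5 -> lands@8:L; in-air after throw: [b3@4:L b1@5:R b2@8:L]
Beat 4 (L): throw ball3 h=2 -> lands@6:L; in-air after throw: [b1@5:R b3@6:L b2@8:L]
Beat 5 (R): throw ball1 h=2 -> lands@7:R; in-air after throw: [b3@6:L b1@7:R b2@8:L]

Answer: ball3:lands@6:L ball2:lands@8:L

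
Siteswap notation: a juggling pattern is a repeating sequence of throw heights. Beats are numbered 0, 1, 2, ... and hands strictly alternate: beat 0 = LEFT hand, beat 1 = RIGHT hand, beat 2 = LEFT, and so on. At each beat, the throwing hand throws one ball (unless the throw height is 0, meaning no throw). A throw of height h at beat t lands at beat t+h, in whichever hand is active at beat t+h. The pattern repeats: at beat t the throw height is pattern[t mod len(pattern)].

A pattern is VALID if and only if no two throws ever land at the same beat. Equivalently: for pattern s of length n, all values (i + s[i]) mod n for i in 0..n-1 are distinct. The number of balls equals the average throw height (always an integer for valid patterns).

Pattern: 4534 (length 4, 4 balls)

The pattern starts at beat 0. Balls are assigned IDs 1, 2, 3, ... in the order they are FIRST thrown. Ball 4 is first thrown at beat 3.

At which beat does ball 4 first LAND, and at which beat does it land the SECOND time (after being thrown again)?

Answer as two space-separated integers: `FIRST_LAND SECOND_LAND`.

Beat 0 (L): throw ball1 h=4 -> lands@4:L; in-air after throw: [b1@4:L]
Beat 1 (R): throw ball2 h=5 -> lands@6:L; in-air after throw: [b1@4:L b2@6:L]
Beat 2 (L): throw ball3 h=3 -> lands@5:R; in-air after throw: [b1@4:L b3@5:R b2@6:L]
Beat 3 (R): throw ball4 h=4 -> lands@7:R; in-air after throw: [b1@4:L b3@5:R b2@6:L b4@7:R]
Beat 4 (L): throw ball1 h=4 -> lands@8:L; in-air after throw: [b3@5:R b2@6:L b4@7:R b1@8:L]
Beat 5 (R): throw ball3 h=5 -> lands@10:L; in-air after throw: [b2@6:L b4@7:R b1@8:L b3@10:L]
Beat 6 (L): throw ball2 h=3 -> lands@9:R; in-air after throw: [b4@7:R b1@8:L b2@9:R b3@10:L]
Beat 7 (R): throw ball4 h=4 -> lands@11:R; in-air after throw: [b1@8:L b2@9:R b3@10:L b4@11:R]
Beat 8 (L): throw ball1 h=4 -> lands@12:L; in-air after throw: [b2@9:R b3@10:L b4@11:R b1@12:L]
Beat 9 (R): throw ball2 h=5 -> lands@14:L; in-air after throw: [b3@10:L b4@11:R b1@12:L b2@14:L]
Beat 10 (L): throw ball3 h=3 -> lands@13:R; in-air after throw: [b4@11:R b1@12:L b3@13:R b2@14:L]
Beat 11 (R): throw ball4 h=4 -> lands@15:R; in-air after throw: [b1@12:L b3@13:R b2@14:L b4@15:R]
Ball 4: thrown@3 h=4 -> first land @7; rethrown@7 h=4 -> second land @11

Answer: 7 11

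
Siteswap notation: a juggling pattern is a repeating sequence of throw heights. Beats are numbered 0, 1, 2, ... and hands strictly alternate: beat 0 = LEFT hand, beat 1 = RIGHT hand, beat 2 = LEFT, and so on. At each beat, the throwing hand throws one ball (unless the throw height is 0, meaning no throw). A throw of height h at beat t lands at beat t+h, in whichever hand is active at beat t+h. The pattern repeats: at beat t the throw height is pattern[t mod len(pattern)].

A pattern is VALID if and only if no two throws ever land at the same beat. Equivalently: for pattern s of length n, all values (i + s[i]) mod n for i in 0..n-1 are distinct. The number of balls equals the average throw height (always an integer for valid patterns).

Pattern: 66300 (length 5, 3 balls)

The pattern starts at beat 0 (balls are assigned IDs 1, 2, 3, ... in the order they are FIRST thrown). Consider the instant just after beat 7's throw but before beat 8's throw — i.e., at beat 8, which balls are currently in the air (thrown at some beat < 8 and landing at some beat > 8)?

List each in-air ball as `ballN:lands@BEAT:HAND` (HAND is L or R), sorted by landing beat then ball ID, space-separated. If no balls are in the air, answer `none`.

Beat 0 (L): throw ball1 h=6 -> lands@6:L; in-air after throw: [b1@6:L]
Beat 1 (R): throw ball2 h=6 -> lands@7:R; in-air after throw: [b1@6:L b2@7:R]
Beat 2 (L): throw ball3 h=3 -> lands@5:R; in-air after throw: [b3@5:R b1@6:L b2@7:R]
Beat 5 (R): throw ball3 h=6 -> lands@11:R; in-air after throw: [b1@6:L b2@7:R b3@11:R]
Beat 6 (L): throw ball1 h=6 -> lands@12:L; in-air after throw: [b2@7:R b3@11:R b1@12:L]
Beat 7 (R): throw ball2 h=3 -> lands@10:L; in-air after throw: [b2@10:L b3@11:R b1@12:L]

Answer: ball2:lands@10:L ball3:lands@11:R ball1:lands@12:L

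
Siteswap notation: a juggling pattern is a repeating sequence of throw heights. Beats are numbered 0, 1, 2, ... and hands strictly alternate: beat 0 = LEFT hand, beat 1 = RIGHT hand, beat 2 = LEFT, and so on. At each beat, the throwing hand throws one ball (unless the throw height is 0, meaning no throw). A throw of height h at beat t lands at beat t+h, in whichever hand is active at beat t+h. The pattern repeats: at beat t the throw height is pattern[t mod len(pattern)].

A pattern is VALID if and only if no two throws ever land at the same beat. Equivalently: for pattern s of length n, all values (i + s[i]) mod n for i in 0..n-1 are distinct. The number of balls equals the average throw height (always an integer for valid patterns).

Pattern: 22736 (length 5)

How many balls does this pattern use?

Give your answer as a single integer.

Answer: 4

Derivation:
Pattern = [2, 2, 7, 3, 6], length n = 5
  position 0: throw height = 2, running sum = 2
  position 1: throw height = 2, running sum = 4
  position 2: throw height = 7, running sum = 11
  position 3: throw height = 3, running sum = 14
  position 4: throw height = 6, running sum = 20
Total sum = 20; balls = sum / n = 20 / 5 = 4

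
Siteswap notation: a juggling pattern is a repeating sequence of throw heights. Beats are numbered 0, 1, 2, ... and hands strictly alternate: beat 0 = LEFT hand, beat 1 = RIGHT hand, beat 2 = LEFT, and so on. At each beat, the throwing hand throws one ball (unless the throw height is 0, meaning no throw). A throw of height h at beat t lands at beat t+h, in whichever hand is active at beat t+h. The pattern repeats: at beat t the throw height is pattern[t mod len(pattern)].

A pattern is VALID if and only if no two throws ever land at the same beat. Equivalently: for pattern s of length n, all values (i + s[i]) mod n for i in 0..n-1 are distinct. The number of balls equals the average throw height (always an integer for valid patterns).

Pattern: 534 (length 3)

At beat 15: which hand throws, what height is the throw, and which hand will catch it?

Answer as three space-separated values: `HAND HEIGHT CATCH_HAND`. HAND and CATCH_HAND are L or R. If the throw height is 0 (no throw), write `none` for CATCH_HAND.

Answer: R 5 L

Derivation:
Beat 15: 15 mod 2 = 1, so hand = R
Throw height = pattern[15 mod 3] = pattern[0] = 5
Lands at beat 15+5=20, 20 mod 2 = 0, so catch hand = L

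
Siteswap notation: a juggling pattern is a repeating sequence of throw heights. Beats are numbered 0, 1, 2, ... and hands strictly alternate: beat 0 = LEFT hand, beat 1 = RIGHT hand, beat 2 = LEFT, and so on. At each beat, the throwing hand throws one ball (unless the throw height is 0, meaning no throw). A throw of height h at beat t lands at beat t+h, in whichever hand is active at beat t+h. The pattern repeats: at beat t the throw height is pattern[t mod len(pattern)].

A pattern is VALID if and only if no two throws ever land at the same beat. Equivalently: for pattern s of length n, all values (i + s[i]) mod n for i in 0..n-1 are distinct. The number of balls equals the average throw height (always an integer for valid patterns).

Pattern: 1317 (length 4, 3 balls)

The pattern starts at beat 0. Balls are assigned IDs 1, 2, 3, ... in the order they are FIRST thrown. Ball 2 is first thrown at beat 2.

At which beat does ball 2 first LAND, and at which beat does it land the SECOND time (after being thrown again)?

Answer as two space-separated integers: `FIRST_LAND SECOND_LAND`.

Answer: 3 10

Derivation:
Beat 0 (L): throw ball1 h=1 -> lands@1:R; in-air after throw: [b1@1:R]
Beat 1 (R): throw ball1 h=3 -> lands@4:L; in-air after throw: [b1@4:L]
Beat 2 (L): throw ball2 h=1 -> lands@3:R; in-air after throw: [b2@3:R b1@4:L]
Beat 3 (R): throw ball2 h=7 -> lands@10:L; in-air after throw: [b1@4:L b2@10:L]
Beat 4 (L): throw ball1 h=1 -> lands@5:R; in-air after throw: [b1@5:R b2@10:L]
Beat 5 (R): throw ball1 h=3 -> lands@8:L; in-air after throw: [b1@8:L b2@10:L]
Beat 6 (L): throw ball3 h=1 -> lands@7:R; in-air after throw: [b3@7:R b1@8:L b2@10:L]
Beat 7 (R): throw ball3 h=7 -> lands@14:L; in-air after throw: [b1@8:L b2@10:L b3@14:L]
Beat 8 (L): throw ball1 h=1 -> lands@9:R; in-air after throw: [b1@9:R b2@10:L b3@14:L]
Beat 9 (R): throw ball1 h=3 -> lands@12:L; in-air after throw: [b2@10:L b1@12:L b3@14:L]
Beat 10 (L): throw ball2 h=1 -> lands@11:R; in-air after throw: [b2@11:R b1@12:L b3@14:L]
Ball 2: thrown@2 h=1 -> first land @3; rethrown@3 h=7 -> second land @10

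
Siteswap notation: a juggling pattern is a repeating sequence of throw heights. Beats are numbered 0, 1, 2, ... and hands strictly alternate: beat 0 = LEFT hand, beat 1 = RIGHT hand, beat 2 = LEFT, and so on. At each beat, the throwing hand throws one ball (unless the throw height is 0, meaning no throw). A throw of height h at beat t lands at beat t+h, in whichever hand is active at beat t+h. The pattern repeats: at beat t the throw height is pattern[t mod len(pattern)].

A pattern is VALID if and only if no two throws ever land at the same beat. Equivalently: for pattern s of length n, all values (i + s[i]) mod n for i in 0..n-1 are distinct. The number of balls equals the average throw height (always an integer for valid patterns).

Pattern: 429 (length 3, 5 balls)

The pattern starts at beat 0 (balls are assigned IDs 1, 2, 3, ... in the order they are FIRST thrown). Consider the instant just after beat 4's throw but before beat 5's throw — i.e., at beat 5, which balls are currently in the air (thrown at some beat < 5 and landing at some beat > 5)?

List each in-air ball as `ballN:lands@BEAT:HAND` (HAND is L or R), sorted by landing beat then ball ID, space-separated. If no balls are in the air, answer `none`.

Beat 0 (L): throw ball1 h=4 -> lands@4:L; in-air after throw: [b1@4:L]
Beat 1 (R): throw ball2 h=2 -> lands@3:R; in-air after throw: [b2@3:R b1@4:L]
Beat 2 (L): throw ball3 h=9 -> lands@11:R; in-air after throw: [b2@3:R b1@4:L b3@11:R]
Beat 3 (R): throw ball2 h=4 -> lands@7:R; in-air after throw: [b1@4:L b2@7:R b3@11:R]
Beat 4 (L): throw ball1 h=2 -> lands@6:L; in-air after throw: [b1@6:L b2@7:R b3@11:R]
Beat 5 (R): throw ball4 h=9 -> lands@14:L; in-air after throw: [b1@6:L b2@7:R b3@11:R b4@14:L]

Answer: ball1:lands@6:L ball2:lands@7:R ball3:lands@11:R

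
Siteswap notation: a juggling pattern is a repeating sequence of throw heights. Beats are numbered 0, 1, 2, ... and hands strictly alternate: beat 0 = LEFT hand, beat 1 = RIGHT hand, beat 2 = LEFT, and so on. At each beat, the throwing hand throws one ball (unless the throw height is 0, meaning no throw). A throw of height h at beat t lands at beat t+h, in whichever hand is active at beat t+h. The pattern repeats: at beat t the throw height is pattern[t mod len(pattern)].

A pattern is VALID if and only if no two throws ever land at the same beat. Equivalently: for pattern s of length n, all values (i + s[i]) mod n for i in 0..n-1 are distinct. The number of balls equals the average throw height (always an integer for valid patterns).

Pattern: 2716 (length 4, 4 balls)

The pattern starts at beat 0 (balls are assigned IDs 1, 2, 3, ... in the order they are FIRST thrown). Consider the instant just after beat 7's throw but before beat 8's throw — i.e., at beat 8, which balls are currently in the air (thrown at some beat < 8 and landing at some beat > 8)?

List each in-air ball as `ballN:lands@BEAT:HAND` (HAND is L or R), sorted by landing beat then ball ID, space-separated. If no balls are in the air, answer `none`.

Beat 0 (L): throw ball1 h=2 -> lands@2:L; in-air after throw: [b1@2:L]
Beat 1 (R): throw ball2 h=7 -> lands@8:L; in-air after throw: [b1@2:L b2@8:L]
Beat 2 (L): throw ball1 h=1 -> lands@3:R; in-air after throw: [b1@3:R b2@8:L]
Beat 3 (R): throw ball1 h=6 -> lands@9:R; in-air after throw: [b2@8:L b1@9:R]
Beat 4 (L): throw ball3 h=2 -> lands@6:L; in-air after throw: [b3@6:L b2@8:L b1@9:R]
Beat 5 (R): throw ball4 h=7 -> lands@12:L; in-air after throw: [b3@6:L b2@8:L b1@9:R b4@12:L]
Beat 6 (L): throw ball3 h=1 -> lands@7:R; in-air after throw: [b3@7:R b2@8:L b1@9:R b4@12:L]
Beat 7 (R): throw ball3 h=6 -> lands@13:R; in-air after throw: [b2@8:L b1@9:R b4@12:L b3@13:R]
Beat 8 (L): throw ball2 h=2 -> lands@10:L; in-air after throw: [b1@9:R b2@10:L b4@12:L b3@13:R]

Answer: ball1:lands@9:R ball4:lands@12:L ball3:lands@13:R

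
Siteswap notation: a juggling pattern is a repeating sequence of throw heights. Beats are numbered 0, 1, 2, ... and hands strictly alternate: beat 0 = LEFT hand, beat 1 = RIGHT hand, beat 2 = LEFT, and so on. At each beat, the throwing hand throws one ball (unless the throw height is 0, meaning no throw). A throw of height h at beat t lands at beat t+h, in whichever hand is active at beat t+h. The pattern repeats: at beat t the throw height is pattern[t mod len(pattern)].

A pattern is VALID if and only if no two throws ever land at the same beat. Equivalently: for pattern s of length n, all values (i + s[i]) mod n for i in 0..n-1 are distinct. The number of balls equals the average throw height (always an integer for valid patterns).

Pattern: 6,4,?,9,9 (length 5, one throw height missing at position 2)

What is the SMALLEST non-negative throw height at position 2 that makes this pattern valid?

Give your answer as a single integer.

Answer: 2

Derivation:
i=0: (0 + 6) mod 5 = 1
i=1: (1 + 4) mod 5 = 0
i=2: s[i]=? (unknown)
i=3: (3 + 9) mod 5 = 2
i=4: (4 + 9) mod 5 = 3
Known residues: [0, 1, 2, 3]; need a permutation of 0..4, so missing residue r = 4
Need (2 + s) mod 5 = 4; smallest s = (4 - 2) mod 5 = 2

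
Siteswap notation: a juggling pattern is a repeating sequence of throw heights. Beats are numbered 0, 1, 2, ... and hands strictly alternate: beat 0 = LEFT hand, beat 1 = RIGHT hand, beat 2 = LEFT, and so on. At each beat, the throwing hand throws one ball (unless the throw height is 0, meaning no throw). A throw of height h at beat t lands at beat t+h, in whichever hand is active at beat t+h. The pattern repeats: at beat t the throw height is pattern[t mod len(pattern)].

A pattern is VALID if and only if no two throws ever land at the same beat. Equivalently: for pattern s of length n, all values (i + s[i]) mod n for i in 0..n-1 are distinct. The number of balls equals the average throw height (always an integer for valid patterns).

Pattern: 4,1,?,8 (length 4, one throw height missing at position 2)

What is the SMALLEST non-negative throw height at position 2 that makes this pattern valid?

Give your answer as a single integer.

i=0: (0 + 4) mod 4 = 0
i=1: (1 + 1) mod 4 = 2
i=2: s[i]=? (unknown)
i=3: (3 + 8) mod 4 = 3
Known residues: [0, 2, 3]; need a permutation of 0..3, so missing residue r = 1
Need (2 + s) mod 4 = 1; smallest s = (1 - 2) mod 4 = 3

Answer: 3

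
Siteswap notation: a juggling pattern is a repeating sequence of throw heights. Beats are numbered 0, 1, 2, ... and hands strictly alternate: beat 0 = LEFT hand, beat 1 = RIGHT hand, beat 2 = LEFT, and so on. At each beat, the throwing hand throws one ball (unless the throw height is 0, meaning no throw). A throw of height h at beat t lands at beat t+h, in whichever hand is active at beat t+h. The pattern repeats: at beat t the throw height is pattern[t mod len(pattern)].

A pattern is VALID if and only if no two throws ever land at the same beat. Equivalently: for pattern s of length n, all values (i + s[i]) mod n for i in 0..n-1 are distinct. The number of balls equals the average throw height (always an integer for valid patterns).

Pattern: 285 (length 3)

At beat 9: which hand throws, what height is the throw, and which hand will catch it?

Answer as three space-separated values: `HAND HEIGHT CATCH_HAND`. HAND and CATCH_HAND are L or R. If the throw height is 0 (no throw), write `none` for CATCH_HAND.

Answer: R 2 R

Derivation:
Beat 9: 9 mod 2 = 1, so hand = R
Throw height = pattern[9 mod 3] = pattern[0] = 2
Lands at beat 9+2=11, 11 mod 2 = 1, so catch hand = R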